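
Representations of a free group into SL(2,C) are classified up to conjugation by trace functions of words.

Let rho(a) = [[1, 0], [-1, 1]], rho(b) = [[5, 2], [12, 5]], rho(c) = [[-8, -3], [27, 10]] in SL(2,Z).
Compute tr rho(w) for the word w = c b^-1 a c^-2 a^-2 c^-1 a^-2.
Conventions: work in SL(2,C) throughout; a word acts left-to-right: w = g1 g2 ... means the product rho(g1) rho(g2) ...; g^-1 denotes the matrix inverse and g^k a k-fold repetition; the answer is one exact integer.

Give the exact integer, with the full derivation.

rho(c) = [[-8, -3], [27, 10]]
... * rho(b^-1) = [[5, -2], [-12, 5]]  ->  [[-4, 1], [15, -4]]
... * rho(a) = [[1, 0], [-1, 1]]  ->  [[-5, 1], [19, -4]]
... * rho(c^-1) = [[10, 3], [-27, -8]]  ->  [[-77, -23], [298, 89]]
... * rho(c^-1) = [[10, 3], [-27, -8]]  ->  [[-149, -47], [577, 182]]
... * rho(a^-1) = [[1, 0], [1, 1]]  ->  [[-196, -47], [759, 182]]
... * rho(a^-1) = [[1, 0], [1, 1]]  ->  [[-243, -47], [941, 182]]
... * rho(c^-1) = [[10, 3], [-27, -8]]  ->  [[-1161, -353], [4496, 1367]]
... * rho(a^-1) = [[1, 0], [1, 1]]  ->  [[-1514, -353], [5863, 1367]]
... * rho(a^-1) = [[1, 0], [1, 1]]  ->  [[-1867, -353], [7230, 1367]]
tr = -1867 + 1367 = -500

-500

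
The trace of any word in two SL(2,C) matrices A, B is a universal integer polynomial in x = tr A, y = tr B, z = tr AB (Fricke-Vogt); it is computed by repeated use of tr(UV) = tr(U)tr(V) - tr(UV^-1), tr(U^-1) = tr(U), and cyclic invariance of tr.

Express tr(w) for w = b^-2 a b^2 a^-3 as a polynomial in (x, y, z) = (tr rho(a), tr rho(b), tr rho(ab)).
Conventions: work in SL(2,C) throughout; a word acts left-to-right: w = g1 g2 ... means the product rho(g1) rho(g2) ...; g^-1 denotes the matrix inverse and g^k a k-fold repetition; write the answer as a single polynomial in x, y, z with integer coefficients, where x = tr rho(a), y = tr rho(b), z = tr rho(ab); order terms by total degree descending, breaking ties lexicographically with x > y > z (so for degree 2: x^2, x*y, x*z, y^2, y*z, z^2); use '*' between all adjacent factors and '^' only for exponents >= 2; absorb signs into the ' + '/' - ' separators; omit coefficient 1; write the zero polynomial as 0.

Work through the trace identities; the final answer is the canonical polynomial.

trace(b^2) = trace(b) * trace(b) - trace(1) = y^2 - 2
trace(b a b) = trace(b) * trace(a b) - trace(a) = y*z - x
trace(b a b^2) = trace(b) * trace(b a b) - trace(b a) = y^2*z - x*y - z
trace(a b a b) = trace(b a) * trace(b a) - trace(1)   [split at repeated b] = z^2 - 2
trace(a b a) = trace(a) * trace(b a) - trace(b) = x*z - y
trace(b a b^2 a) = trace(b) * trace(a b a b) - trace(a b a) = y*z^2 - x*z - y
trace(a b^2 a^-1 b) = trace(b a b^2) * trace(a) - trace(b a b^2 a) = x*y^2*z - x^2*y - y*z^2 + y
trace(b^-1 a b^2 a^-1) = trace(a b^2 a^-1) * trace(b) - trace(a b^2 a^-1 b) = -x*y^2*z + x^2*y + y^3 + y*z^2 - 3*y
trace(a b^2 a^-2 b^-1) = trace(b^-1 a b^2 a^-1) * trace(a) - trace(b^-1 a b^2) = -x^2*y^2*z + x^3*y + x*y^3 + x*y*z^2 - 3*x*y - z
trace(b^2 a^-1) = trace(b^2) * trace(a) - trace(b^2 a) = x*y^2 - y*z - x
trace(b^-2 a b^2 a^-2) = trace(a b^2 a^-2 b^-1) * trace(b) - trace(a b^2 a^-2) = -x^2*y^3*z + x^3*y^2 + x*y^4 + x*y^2*z^2 - 4*x*y^2 + x
trace(a^2) = trace(a) * trace(a) - trace(1) = x^2 - 2
trace(a b^2 a) = trace(b) * trace(a^2 b) - trace(a^2) = x*y*z - x^2 - y^2 + 2
trace(b^-1 a b^2 a) = trace(a b^2 a) * trace(b) - trace(a b^2 a b) = x*y^2*z - x^2*y - y^3 - y*z^2 + x*z + 3*y
trace(b^-2 a b^2 a) = trace(b^-1 a b^2 a) * trace(b) - trace(b^-1 a b^2 a b) = x*y^3*z - x^2*y^2 - y^4 - y^2*z^2 + x^2 + 4*y^2 - 2
trace(b^-2 a b^2 a^-1) = trace(b^-2 a b^2) * trace(a) - trace(b^-2 a b^2 a) = -x*y^3*z + x^2*y^2 + y^4 + y^2*z^2 - 4*y^2 + 2
trace(b^-2 a b^2 a^-3) = trace(b^-2 a b^2 a^-2) * trace(a) - trace(b^-2 a b^2 a^-1) = -x^3*y^3*z + x^4*y^2 + x^2*y^4 + x^2*y^2*z^2 + x*y^3*z - 5*x^2*y^2 - y^4 - y^2*z^2 + x^2 + 4*y^2 - 2

-x^3*y^3*z + x^4*y^2 + x^2*y^4 + x^2*y^2*z^2 + x*y^3*z - 5*x^2*y^2 - y^4 - y^2*z^2 + x^2 + 4*y^2 - 2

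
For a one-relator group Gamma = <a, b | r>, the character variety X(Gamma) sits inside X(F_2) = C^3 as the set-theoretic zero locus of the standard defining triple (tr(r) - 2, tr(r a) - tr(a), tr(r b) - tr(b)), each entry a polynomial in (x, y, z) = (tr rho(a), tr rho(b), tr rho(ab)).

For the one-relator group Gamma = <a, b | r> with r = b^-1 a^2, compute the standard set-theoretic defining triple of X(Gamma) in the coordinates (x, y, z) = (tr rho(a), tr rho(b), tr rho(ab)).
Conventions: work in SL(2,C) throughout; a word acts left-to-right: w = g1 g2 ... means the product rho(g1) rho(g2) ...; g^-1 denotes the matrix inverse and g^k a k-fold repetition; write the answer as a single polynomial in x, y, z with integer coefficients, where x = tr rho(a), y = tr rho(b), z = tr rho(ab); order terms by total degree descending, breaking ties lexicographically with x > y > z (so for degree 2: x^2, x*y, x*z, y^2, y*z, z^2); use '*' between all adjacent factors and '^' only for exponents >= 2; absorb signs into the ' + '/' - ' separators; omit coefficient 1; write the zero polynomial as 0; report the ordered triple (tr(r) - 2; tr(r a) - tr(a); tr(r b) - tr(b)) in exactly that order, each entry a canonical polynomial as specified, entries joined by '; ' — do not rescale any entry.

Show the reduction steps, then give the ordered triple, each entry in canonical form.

x^2*y - x*z - y - 2; x^3*y - x^2*z - 2*x*y - x + z; x^2 - y - 2

trace(a^2) = trace(a) * trace(a) - trace(1) = x^2 - 2
use: trace(a^2 b) = trace(a) * trace(b a) - trace(b) = x*z - y
trace(b^-1 a^2) = trace(a^2) * trace(b) - trace(a^2 b) = x^2*y - x*z - y
use: trace(a^3) = trace(a) * trace(a^2) - trace(a)   [square of a] = x^3 - 3*x
trace(a^3 b) = trace(a) * trace(b a^2) - trace(b a)   [square of a] = x^2*z - x*y - z
trace(b^-1 a^3) = trace(a^3) * trace(b) - trace(a^3 b)   [inverse elimination on b] = x^3*y - x^2*z - 2*x*y + z
assemble the triple (trace(r) - 2; trace(r a) - x; trace(r b) - y)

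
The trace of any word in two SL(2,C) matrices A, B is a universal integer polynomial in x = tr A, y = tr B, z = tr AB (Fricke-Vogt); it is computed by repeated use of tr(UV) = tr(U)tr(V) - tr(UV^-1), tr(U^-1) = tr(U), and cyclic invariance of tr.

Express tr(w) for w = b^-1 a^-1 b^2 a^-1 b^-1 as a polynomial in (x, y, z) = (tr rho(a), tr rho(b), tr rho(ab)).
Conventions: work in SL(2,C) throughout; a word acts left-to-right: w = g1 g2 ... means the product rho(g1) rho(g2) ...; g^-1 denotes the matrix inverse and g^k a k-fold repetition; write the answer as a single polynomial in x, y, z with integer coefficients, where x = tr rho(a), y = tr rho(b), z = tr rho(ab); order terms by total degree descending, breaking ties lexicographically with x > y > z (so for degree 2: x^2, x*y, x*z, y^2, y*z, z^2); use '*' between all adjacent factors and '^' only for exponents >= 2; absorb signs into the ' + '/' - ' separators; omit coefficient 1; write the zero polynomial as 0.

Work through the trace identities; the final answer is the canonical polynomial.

x*y^3*z - x^2*y^2 - y^4 - y^2*z^2 + x^2 + 4*y^2 - 2

reduce: tr(a^-1) = tr(a) = x
so tr(a^2 b) = tr(a)*tr(b a) - tr(b) = x*z - y
tr(a^2) = tr(a)*tr(a) - tr(1) = x^2 - 2
so tr(a b^2 a) = tr(b)*tr(a^2 b) - tr(a^2) = x*y*z - x^2 - y^2 + 2
so tr(a b a b) = tr(a b)*tr(a b) - tr(1)   [split at repeated a] = z^2 - 2
tr(a b^2 a b) = tr(b)*tr(a b a b) - tr(a b a) = y*z^2 - x*z - y
tr(b^-1 a b^2 a) = tr(a b^2 a)*tr(b) - tr(a b^2 a b) = x*y^2*z - x^2*y - y^3 - y*z^2 + x*z + 3*y
so tr(b^-1 a b^2 a^-1) = tr(b^-1 a b^2)*tr(a) - tr(b^-1 a b^2 a) = -x*y^2*z + x^2*y + y^3 + y*z^2 - 3*y
tr(b^2) = tr(b)*tr(b) - tr(1) = y^2 - 2
tr(b^2 a^-1 b^-2 a) = tr(b^-1 a b^2 a^-1)*tr(b) - tr(b^-1 a b^2 a^-1 b) = -x*y^3*z + x^2*y^2 + y^4 + y^2*z^2 - 4*y^2 + 2
tr(b^-1 a^-1 b^2 a^-1 b^-1) = tr(b^2 a^-1 b^-2)*tr(a) - tr(b^2 a^-1 b^-2 a) = x*y^3*z - x^2*y^2 - y^4 - y^2*z^2 + x^2 + 4*y^2 - 2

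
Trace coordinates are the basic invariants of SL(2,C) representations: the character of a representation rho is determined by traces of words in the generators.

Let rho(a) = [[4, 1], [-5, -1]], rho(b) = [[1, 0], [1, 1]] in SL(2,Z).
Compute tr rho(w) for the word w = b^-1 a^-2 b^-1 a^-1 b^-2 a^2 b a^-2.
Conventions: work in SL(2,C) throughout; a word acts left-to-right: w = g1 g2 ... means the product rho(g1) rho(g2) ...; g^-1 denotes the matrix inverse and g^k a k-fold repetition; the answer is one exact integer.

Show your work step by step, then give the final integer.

rho(b^-1) = [[1, 0], [-1, 1]]
... * rho(a^-1) = [[-1, -1], [5, 4]]  ->  [[-1, -1], [6, 5]]
... * rho(a^-1) = [[-1, -1], [5, 4]]  ->  [[-4, -3], [19, 14]]
... * rho(b^-1) = [[1, 0], [-1, 1]]  ->  [[-1, -3], [5, 14]]
... * rho(a^-1) = [[-1, -1], [5, 4]]  ->  [[-14, -11], [65, 51]]
... * rho(b^-1) = [[1, 0], [-1, 1]]  ->  [[-3, -11], [14, 51]]
... * rho(b^-1) = [[1, 0], [-1, 1]]  ->  [[8, -11], [-37, 51]]
... * rho(a) = [[4, 1], [-5, -1]]  ->  [[87, 19], [-403, -88]]
... * rho(a) = [[4, 1], [-5, -1]]  ->  [[253, 68], [-1172, -315]]
... * rho(b) = [[1, 0], [1, 1]]  ->  [[321, 68], [-1487, -315]]
... * rho(a^-1) = [[-1, -1], [5, 4]]  ->  [[19, -49], [-88, 227]]
... * rho(a^-1) = [[-1, -1], [5, 4]]  ->  [[-264, -215], [1223, 996]]
tr = -264 + 996 = 732

732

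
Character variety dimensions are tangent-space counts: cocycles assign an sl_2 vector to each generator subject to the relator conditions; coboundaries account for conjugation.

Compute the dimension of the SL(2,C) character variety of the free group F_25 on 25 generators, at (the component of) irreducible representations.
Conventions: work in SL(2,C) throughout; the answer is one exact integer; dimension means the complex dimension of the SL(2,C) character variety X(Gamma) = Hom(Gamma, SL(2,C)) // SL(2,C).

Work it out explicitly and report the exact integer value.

72

Here Gamma is free of rank 25 — no relator constrains a cocycle.
Z^1(Gamma, Ad rho) = (sl_2)^25: a cocycle is a free choice of one sl_2 vector per generator, so dim Z^1 = 3*25 = 75.
Irreducibility makes the coboundary map sl_2 -> Z^1 injective (trivial centralizer), so dim B^1 = 3.
dim X = dim H^1 = dim Z^1 - dim B^1 = 75 - 3 = 72.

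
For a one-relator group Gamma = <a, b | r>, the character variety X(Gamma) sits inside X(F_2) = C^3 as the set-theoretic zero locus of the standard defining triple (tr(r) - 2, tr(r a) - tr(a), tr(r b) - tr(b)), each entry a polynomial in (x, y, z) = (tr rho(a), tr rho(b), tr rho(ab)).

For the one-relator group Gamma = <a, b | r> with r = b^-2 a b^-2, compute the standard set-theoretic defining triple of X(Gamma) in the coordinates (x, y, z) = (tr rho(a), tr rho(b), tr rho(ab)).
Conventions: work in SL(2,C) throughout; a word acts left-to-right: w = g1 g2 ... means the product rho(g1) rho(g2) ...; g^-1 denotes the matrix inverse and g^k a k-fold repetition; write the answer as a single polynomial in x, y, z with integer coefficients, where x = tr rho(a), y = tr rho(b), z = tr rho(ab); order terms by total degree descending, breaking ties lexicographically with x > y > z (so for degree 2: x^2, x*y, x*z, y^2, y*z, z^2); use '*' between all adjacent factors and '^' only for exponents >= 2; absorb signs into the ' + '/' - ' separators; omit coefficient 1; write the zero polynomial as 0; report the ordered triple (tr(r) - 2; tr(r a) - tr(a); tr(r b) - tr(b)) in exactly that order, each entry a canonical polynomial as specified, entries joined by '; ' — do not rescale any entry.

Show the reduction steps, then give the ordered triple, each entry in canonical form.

trace(a b^-1) = trace(a)*trace(b) - trace(a b) = x*y - z
trace(b^-2 a) = trace(a b^-1)*trace(b) - trace(a) = x*y^2 - y*z - x
so trace(a b^-3) = trace(b^-2 a)*trace(b) - trace(b^-2 a b) = x*y^3 - y^2*z - 2*x*y + z
reduce: trace(b^-2 a b^-2) = trace(a b^-3)*trace(b) - trace(a b^-2) = x*y^4 - y^3*z - 3*x*y^2 + 2*y*z + x
trace(a^2) = trace(a)*trace(a) - trace(1)  (reduce the a square) = x^2 - 2
reduce: trace(a^2 b) = trace(a)*trace(b a) - trace(b)  (reduce the a square) = x*z - y
so trace(a b^-1 a) = trace(a^2)*trace(b) - trace(a^2 b)  (eliminate b^-1) = x^2*y - x*z - y
trace(a b a b) = trace(a b)*trace(a b) - trace(1)  (split on a) = z^2 - 2
trace(a b^-1 a b) = trace(a b a)*trace(b) - trace(a b a b)  (eliminate b^-1) = x*y*z - y^2 - z^2 + 2
trace(a b^-1 a b^-1) = trace(a b^-1 a)*trace(b) - trace(a b^-1 a b)  (eliminate b^-1) = x^2*y^2 - 2*x*y*z + z^2 - 2
reduce: trace(a b^-2 a b^-1) = trace(a b^-1 a b^-1)*trace(b) - trace(a b^-1 a)  (eliminate b^-1) = x^2*y^3 - 2*x*y^2*z - x^2*y + y*z^2 + x*z - y
trace(a b^-2 a) = trace(a^2 b^-1)*trace(b) - trace(a^2)  (eliminate b^-1) = x^2*y^2 - x*y*z - x^2 - y^2 + 2
reduce: trace(b^-2 a b^-2 a) = trace(a b^-2 a b^-1)*trace(b) - trace(a b^-2 a)  (eliminate b^-1) = x^2*y^4 - 2*x*y^3*z - 2*x^2*y^2 + y^2*z^2 + 2*x*y*z + x^2 - 2
assemble the triple (trace(r) - 2; trace(r a) - x; trace(r b) - y)

x*y^4 - y^3*z - 3*x*y^2 + 2*y*z + x - 2; x^2*y^4 - 2*x*y^3*z - 2*x^2*y^2 + y^2*z^2 + 2*x*y*z + x^2 - x - 2; x*y^3 - y^2*z - 2*x*y - y + z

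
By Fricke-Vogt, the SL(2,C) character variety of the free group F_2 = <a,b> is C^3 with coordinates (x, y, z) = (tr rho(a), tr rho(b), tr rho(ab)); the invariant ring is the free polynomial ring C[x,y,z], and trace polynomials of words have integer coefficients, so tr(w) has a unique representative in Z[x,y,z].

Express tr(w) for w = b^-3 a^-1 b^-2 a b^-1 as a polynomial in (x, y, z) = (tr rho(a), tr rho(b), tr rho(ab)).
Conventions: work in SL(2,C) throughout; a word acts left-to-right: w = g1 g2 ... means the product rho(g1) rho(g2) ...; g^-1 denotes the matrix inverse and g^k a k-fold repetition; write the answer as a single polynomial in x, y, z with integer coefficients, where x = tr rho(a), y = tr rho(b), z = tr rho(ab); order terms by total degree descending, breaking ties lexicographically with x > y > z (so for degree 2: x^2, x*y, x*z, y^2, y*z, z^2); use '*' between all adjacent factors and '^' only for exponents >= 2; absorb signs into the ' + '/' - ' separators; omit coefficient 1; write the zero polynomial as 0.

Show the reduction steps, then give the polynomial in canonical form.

apply: tr(b^-1 a) = tr(a) * tr(b) - tr(a b) = x*y - z
use: tr(a b^-2) = tr(b^-1 a) * tr(b) - tr(b^-1 a b) = x*y^2 - y*z - x
apply: tr(b^-1 a b^-2) = tr(a b^-2) * tr(b) - tr(a b^-1) = x*y^3 - y^2*z - 2*x*y + z
apply: tr(b^-2 a b^-2) = tr(b^-1 a b^-2) * tr(b) - tr(b^-1 a b^-1) = x*y^4 - y^3*z - 3*x*y^2 + 2*y*z + x
use: tr(a^2) = tr(a) * tr(a) - tr(1) = x^2 - 2
tr(a^2 b) = tr(a) * tr(b a) - tr(b) = x*z - y
tr(b^-1 a^2) = tr(a^2) * tr(b) - tr(a^2 b) = x^2*y - x*z - y
use: tr(a b^-2 a) = tr(b^-1 a^2) * tr(b) - tr(b^-1 a^2 b) = x^2*y^2 - x*y*z - x^2 - y^2 + 2
tr(a b a b) = tr(b a) * tr(b a) - tr(1)   [split at repeated b] = z^2 - 2
apply: tr(a b a b^-1) = tr(a b a) * tr(b) - tr(a b a b) = x*y*z - y^2 - z^2 + 2
tr(a b^-2 a b) = tr(a b a b^-1) * tr(b) - tr(a b a) = x*y^2*z - y^3 - y*z^2 - x*z + 3*y
tr(a b^-2 a b^-1) = tr(a b^-2 a) * tr(b) - tr(a b^-2 a b) = x^2*y^3 - 2*x*y^2*z - x^2*y + y*z^2 + x*z - y
use: tr(b^-2 a b^-2 a) = tr(a b^-2 a b^-1) * tr(b) - tr(a b^-2 a) = x^2*y^4 - 2*x*y^3*z - 2*x^2*y^2 + y^2*z^2 + 2*x*y*z + x^2 - 2
tr(b^-2 a^-1 b^-2 a) = tr(b^-2 a b^-2) * tr(a) - tr(b^-2 a b^-2 a) = x*y^3*z - x^2*y^2 - y^2*z^2 + 2
tr(a b^-1 a^-1 b) = tr(b a b^-1) * tr(a) - tr(b a b^-1 a) = -x*y*z + x^2 + y^2 + z^2 - 2
use: tr(b^-1 a b^-1 a^-1) = tr(a b^-1 a^-1) * tr(b) - tr(a b^-1 a^-1 b) = x*y*z - x^2 - z^2 + 2
use: tr(b^-1 a^-1 b^-2 a) = tr(b^-1 a b^-1 a^-1) * tr(b) - tr(b^-1 a b^-1 a^-1 b) = x*y^2*z - x^2*y - y*z^2 + y
tr(b^-2 a^-1 b^-2 a b^-1) = tr(b^-2 a^-1 b^-2 a) * tr(b) - tr(b^-2 a^-1 b^-2 a b) = x*y^4*z - x^2*y^3 - y^3*z^2 - x*y^2*z + x^2*y + y*z^2 + y
use: tr(b^-3 a^-1 b^-2 a b^-1) = tr(b^-2 a^-1 b^-2 a b^-1) * tr(b) - tr(b^-2 a^-1 b^-2 a) = x*y^5*z - x^2*y^4 - y^4*z^2 - 2*x*y^3*z + 2*x^2*y^2 + 2*y^2*z^2 + y^2 - 2

x*y^5*z - x^2*y^4 - y^4*z^2 - 2*x*y^3*z + 2*x^2*y^2 + 2*y^2*z^2 + y^2 - 2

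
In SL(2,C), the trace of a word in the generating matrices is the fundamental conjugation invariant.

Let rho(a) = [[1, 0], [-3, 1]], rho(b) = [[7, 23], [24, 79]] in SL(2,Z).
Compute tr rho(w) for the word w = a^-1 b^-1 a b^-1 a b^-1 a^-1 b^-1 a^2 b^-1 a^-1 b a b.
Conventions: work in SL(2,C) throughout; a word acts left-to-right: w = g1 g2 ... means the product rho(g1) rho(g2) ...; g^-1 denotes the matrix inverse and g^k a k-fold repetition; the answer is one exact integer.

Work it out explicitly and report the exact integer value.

rho(a^-1) = [[1, 0], [3, 1]]
... * rho(b^-1) = [[79, -23], [-24, 7]]  ->  [[79, -23], [213, -62]]
... * rho(a) = [[1, 0], [-3, 1]]  ->  [[148, -23], [399, -62]]
... * rho(b^-1) = [[79, -23], [-24, 7]]  ->  [[12244, -3565], [33009, -9611]]
... * rho(a) = [[1, 0], [-3, 1]]  ->  [[22939, -3565], [61842, -9611]]
... * rho(b^-1) = [[79, -23], [-24, 7]]  ->  [[1897741, -552552], [5116182, -1489643]]
... * rho(a^-1) = [[1, 0], [3, 1]]  ->  [[240085, -552552], [647253, -1489643]]
... * rho(b^-1) = [[79, -23], [-24, 7]]  ->  [[32227963, -9389819], [86884419, -25314320]]
... * rho(a) = [[1, 0], [-3, 1]]  ->  [[60397420, -9389819], [162827379, -25314320]]
... * rho(a) = [[1, 0], [-3, 1]]  ->  [[88566877, -9389819], [238770339, -25314320]]
... * rho(b^-1) = [[79, -23], [-24, 7]]  ->  [[7222138939, -2102766904], [19470400461, -5668918037]]
... * rho(a^-1) = [[1, 0], [3, 1]]  ->  [[913838227, -2102766904], [2463646350, -5668918037]]
... * rho(b) = [[7, 23], [24, 79]]  ->  [[-44069538107, -145100306195], [-118808508438, -391180658873]]
... * rho(a) = [[1, 0], [-3, 1]]  ->  [[391231380478, -145100306195], [1054733468181, -391180658873]]
... * rho(b) = [[7, 23], [24, 79]]  ->  [[-743787685334, -2464602438411], [-2005201535685, -6644402282804]]
tr = -743787685334 + -6644402282804 = -7388189968138

-7388189968138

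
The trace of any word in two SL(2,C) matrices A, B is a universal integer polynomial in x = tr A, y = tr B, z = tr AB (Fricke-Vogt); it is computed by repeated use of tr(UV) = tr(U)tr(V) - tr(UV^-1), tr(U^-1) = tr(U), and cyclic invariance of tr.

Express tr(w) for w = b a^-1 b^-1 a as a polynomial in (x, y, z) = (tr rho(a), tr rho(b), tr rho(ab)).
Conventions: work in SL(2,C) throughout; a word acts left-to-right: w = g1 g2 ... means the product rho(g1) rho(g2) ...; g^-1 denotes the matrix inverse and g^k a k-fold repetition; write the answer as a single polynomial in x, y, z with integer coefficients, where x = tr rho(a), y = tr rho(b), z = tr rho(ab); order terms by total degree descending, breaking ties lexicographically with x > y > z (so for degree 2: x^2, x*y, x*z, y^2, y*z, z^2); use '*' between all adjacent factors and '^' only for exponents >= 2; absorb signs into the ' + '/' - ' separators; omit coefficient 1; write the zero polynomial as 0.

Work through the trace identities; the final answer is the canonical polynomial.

trace(a b a) = trace(a) * trace(b a) - trace(b) = x*z - y
trace(a b a b) = trace(a b) * trace(a b) - trace(1) = z^2 - 2
trace(b^-1 a b a) = trace(a b a) * trace(b) - trace(a b a b) = x*y*z - y^2 - z^2 + 2
trace(b a^-1 b^-1 a) = trace(b^-1 a b) * trace(a) - trace(b^-1 a b a) = -x*y*z + x^2 + y^2 + z^2 - 2

-x*y*z + x^2 + y^2 + z^2 - 2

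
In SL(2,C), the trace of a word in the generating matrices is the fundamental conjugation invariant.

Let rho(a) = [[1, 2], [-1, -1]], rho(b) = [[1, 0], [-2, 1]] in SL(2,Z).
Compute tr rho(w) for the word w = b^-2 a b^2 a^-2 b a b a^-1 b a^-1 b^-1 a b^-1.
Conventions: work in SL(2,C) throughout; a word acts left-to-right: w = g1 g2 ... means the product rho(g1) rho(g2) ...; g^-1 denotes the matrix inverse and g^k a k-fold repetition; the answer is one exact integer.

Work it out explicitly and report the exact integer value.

8900

rho(b^-1) = [[1, 0], [2, 1]]
... * rho(b^-1) = [[1, 0], [2, 1]]  ->  [[1, 0], [4, 1]]
... * rho(a) = [[1, 2], [-1, -1]]  ->  [[1, 2], [3, 7]]
... * rho(b) = [[1, 0], [-2, 1]]  ->  [[-3, 2], [-11, 7]]
... * rho(b) = [[1, 0], [-2, 1]]  ->  [[-7, 2], [-25, 7]]
... * rho(a^-1) = [[-1, -2], [1, 1]]  ->  [[9, 16], [32, 57]]
... * rho(a^-1) = [[-1, -2], [1, 1]]  ->  [[7, -2], [25, -7]]
... * rho(b) = [[1, 0], [-2, 1]]  ->  [[11, -2], [39, -7]]
... * rho(a) = [[1, 2], [-1, -1]]  ->  [[13, 24], [46, 85]]
... * rho(b) = [[1, 0], [-2, 1]]  ->  [[-35, 24], [-124, 85]]
... * rho(a^-1) = [[-1, -2], [1, 1]]  ->  [[59, 94], [209, 333]]
... * rho(b) = [[1, 0], [-2, 1]]  ->  [[-129, 94], [-457, 333]]
... * rho(a^-1) = [[-1, -2], [1, 1]]  ->  [[223, 352], [790, 1247]]
... * rho(b^-1) = [[1, 0], [2, 1]]  ->  [[927, 352], [3284, 1247]]
... * rho(a) = [[1, 2], [-1, -1]]  ->  [[575, 1502], [2037, 5321]]
... * rho(b^-1) = [[1, 0], [2, 1]]  ->  [[3579, 1502], [12679, 5321]]
tr = 3579 + 5321 = 8900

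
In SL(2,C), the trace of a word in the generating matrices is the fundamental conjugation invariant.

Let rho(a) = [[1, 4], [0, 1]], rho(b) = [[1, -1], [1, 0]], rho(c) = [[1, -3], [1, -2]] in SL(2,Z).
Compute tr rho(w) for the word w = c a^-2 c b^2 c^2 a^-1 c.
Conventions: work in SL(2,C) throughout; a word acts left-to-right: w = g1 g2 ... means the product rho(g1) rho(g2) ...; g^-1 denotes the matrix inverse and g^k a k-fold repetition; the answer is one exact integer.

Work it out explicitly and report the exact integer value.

rho(c) = [[1, -3], [1, -2]]
... * rho(a^-1) = [[1, -4], [0, 1]]  ->  [[1, -7], [1, -6]]
... * rho(a^-1) = [[1, -4], [0, 1]]  ->  [[1, -11], [1, -10]]
... * rho(c) = [[1, -3], [1, -2]]  ->  [[-10, 19], [-9, 17]]
... * rho(b) = [[1, -1], [1, 0]]  ->  [[9, 10], [8, 9]]
... * rho(b) = [[1, -1], [1, 0]]  ->  [[19, -9], [17, -8]]
... * rho(c) = [[1, -3], [1, -2]]  ->  [[10, -39], [9, -35]]
... * rho(c) = [[1, -3], [1, -2]]  ->  [[-29, 48], [-26, 43]]
... * rho(a^-1) = [[1, -4], [0, 1]]  ->  [[-29, 164], [-26, 147]]
... * rho(c) = [[1, -3], [1, -2]]  ->  [[135, -241], [121, -216]]
tr = 135 + -216 = -81

-81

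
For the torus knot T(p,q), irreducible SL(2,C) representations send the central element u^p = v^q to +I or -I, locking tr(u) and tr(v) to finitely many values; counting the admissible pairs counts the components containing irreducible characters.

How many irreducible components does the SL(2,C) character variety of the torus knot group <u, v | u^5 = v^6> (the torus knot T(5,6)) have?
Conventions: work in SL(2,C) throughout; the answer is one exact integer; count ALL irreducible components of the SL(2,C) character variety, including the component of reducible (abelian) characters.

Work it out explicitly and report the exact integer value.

11

Gamma = < u, v | u^5 = v^6 > (torus knot T(5,6)); the central element u^5 = v^6 acts as +I or -I in any irreducible SL(2,C) representation.
This locks tr(u) to 2*cos(pi*alpha/5), alpha in 1..4, and tr(v) to 2*cos(pi*beta/6), beta in 1..5, on each component of irreducible characters.
Consistency of u^5 = (-1)^alpha I with v^6 = (-1)^beta I forces alpha = beta (mod 2).
Enumerate parity-matched pairs: 2*3 odd-odd plus 2*2 even-even gives 10.
Total: 10 irreducible-character components + 1 reducible (abelian) component = 11.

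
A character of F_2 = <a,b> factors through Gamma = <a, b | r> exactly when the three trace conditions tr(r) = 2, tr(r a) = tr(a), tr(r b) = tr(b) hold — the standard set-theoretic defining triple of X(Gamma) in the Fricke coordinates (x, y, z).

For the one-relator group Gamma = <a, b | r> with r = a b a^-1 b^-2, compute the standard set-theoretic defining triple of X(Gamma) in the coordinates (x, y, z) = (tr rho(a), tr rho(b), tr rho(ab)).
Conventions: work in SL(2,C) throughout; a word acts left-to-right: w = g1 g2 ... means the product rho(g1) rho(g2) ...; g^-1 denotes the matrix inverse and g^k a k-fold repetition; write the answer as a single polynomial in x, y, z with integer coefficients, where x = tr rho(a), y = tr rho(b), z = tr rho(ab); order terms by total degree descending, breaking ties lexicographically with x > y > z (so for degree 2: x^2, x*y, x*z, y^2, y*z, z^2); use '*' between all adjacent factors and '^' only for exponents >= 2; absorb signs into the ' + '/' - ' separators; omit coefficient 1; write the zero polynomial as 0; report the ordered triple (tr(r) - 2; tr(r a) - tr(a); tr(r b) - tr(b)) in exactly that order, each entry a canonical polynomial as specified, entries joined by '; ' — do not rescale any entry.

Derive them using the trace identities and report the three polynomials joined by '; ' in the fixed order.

-x*y^2*z + x^2*y + y^3 + y*z^2 - 3*y - 2; -x^2*y^2*z + x^3*y + x*y^3 + x*y*z^2 - 3*x*y - x - z; -x*y*z + x^2 + y^2 + z^2 - y - 2

reduce: trace(b a b) = trace(b) * trace(a b) - trace(a)   [square of b] = y*z - x
trace(b a b a) = trace(b a) * trace(b a) - trace(1)   [split at a repeated b] = z^2 - 2
trace(a b a^-1 b) = trace(b a b) * trace(a) - trace(b a b a)   [inverse elimination on a] = x*y*z - x^2 - z^2 + 2
trace(b^-1 a b a^-1) = trace(a b a^-1) * trace(b) - trace(a b a^-1 b)   [inverse elimination on b] = -x*y*z + x^2 + y^2 + z^2 - 2
so trace(a b a^-1 b^-2) = trace(b^-1 a b a^-1) * trace(b) - trace(b^-1 a b a^-1 b)   [inverse elimination on b] = -x*y^2*z + x^2*y + y^3 + y*z^2 - 3*y
so trace(b^2) = trace(b) * trace(b) - trace(1)  (reduce the b square) = y^2 - 2
trace(b a^2 b) = trace(a) * trace(b^2 a) - trace(b^2)  (reduce the a square) = x*y*z - x^2 - y^2 + 2
trace(b a^2 b a) = trace(a) * trace(b a b a) - trace(b a b)  (reduce the a square) = x*z^2 - y*z - x
trace(a^2 b a^-1 b) = trace(b a^2 b) * trace(a) - trace(b a^2 b a)  (eliminate a^-1) = x^2*y*z - x^3 - x*y^2 - x*z^2 + y*z + 3*x
reduce: trace(a^2 b a^-1 b^-1) = trace(a^2 b a^-1) * trace(b) - trace(a^2 b a^-1 b)  (eliminate b^-1) = -x^2*y*z + x^3 + x*y^2 + x*z^2 - 3*x
reduce: trace(a b a^-1 b^-2 a) = trace(a^2 b a^-1 b^-1) * trace(b) - trace(a^2 b a^-1)  (eliminate b^-1) = -x^2*y^2*z + x^3*y + x*y^3 + x*y*z^2 - 3*x*y - z
assemble the triple (trace(r) - 2; trace(r a) - x; trace(r b) - y)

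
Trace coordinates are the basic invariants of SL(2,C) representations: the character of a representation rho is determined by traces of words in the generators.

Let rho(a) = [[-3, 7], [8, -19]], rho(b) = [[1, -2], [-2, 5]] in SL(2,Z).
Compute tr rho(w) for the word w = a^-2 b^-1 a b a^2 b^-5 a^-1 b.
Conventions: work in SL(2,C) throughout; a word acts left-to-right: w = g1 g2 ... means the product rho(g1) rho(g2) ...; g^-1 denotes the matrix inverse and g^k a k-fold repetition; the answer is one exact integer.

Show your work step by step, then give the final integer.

rho(a^-1) = [[-19, -7], [-8, -3]]
... * rho(a^-1) = [[-19, -7], [-8, -3]]  ->  [[417, 154], [176, 65]]
... * rho(b^-1) = [[5, 2], [2, 1]]  ->  [[2393, 988], [1010, 417]]
... * rho(a) = [[-3, 7], [8, -19]]  ->  [[725, -2021], [306, -853]]
... * rho(b) = [[1, -2], [-2, 5]]  ->  [[4767, -11555], [2012, -4877]]
... * rho(a) = [[-3, 7], [8, -19]]  ->  [[-106741, 252914], [-45052, 106747]]
... * rho(a) = [[-3, 7], [8, -19]]  ->  [[2343535, -5552553], [989132, -2343557]]
... * rho(b^-1) = [[5, 2], [2, 1]]  ->  [[612569, -865483], [258546, -365293]]
... * rho(b^-1) = [[5, 2], [2, 1]]  ->  [[1331879, 359655], [562144, 151799]]
... * rho(b^-1) = [[5, 2], [2, 1]]  ->  [[7378705, 3023413], [3114318, 1276087]]
... * rho(b^-1) = [[5, 2], [2, 1]]  ->  [[42940351, 17780823], [18123764, 7504723]]
... * rho(b^-1) = [[5, 2], [2, 1]]  ->  [[250263401, 103661525], [105628266, 43752251]]
... * rho(a^-1) = [[-19, -7], [-8, -3]]  ->  [[-5584296819, -2062828382], [-2356955062, -870654615]]
... * rho(b) = [[1, -2], [-2, 5]]  ->  [[-1458640055, 854451728], [-615645832, 360637049]]
tr = -1458640055 + 360637049 = -1098003006

-1098003006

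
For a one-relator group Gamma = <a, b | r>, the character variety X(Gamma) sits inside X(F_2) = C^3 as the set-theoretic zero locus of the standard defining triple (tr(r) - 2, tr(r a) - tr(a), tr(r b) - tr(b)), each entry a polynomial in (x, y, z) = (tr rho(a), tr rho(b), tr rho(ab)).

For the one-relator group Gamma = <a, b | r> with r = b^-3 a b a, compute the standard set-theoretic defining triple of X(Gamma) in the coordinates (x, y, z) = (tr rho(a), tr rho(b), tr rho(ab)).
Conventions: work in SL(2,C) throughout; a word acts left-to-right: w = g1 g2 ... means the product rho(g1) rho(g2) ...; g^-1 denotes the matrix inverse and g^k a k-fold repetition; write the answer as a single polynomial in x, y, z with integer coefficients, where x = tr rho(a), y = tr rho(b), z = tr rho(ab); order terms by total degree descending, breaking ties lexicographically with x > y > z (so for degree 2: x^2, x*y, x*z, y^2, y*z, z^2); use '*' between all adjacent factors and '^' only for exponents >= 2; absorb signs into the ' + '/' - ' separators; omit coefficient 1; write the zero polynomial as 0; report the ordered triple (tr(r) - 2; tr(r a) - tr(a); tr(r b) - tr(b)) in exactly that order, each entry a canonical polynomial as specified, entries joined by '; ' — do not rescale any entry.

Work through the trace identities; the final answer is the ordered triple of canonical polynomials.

use: tr(a b a) = tr(a) tr(b a) - tr(b)   [square of a] = x*z - y
apply: tr(a b a b) = tr(a b) tr(a b) - tr(1)   [split at a repeated a] = z^2 - 2
use: tr(b^-1 a b a) = tr(a b a) tr(b) - tr(a b a b)   [inverse elimination on b] = x*y*z - y^2 - z^2 + 2
tr(a b a b^-2) = tr(b^-1 a b a) tr(b) - tr(b^-1 a b a b)   [inverse elimination on b] = x*y^2*z - y^3 - y*z^2 - x*z + 3*y
tr(b^-3 a b a) = tr(a b a b^-2) tr(b) - tr(a b a b^-1)   [inverse elimination on b] = x*y^3*z - y^4 - y^2*z^2 - 2*x*y*z + 4*y^2 + z^2 - 2
apply: tr(a b a^2) = tr(a) tr(b a^2) - tr(b a) = x^2*z - x*y - z
apply: tr(b a b) = tr(b) tr(a b) - tr(a) = y*z - x
tr(a b a^2 b) = tr(a) tr(b a b a) - tr(b a b) = x*z^2 - y*z - x
tr(a b a^2 b^-1) = tr(a b a^2) tr(b) - tr(a b a^2 b) = x^2*y*z - x*y^2 - x*z^2 + x
tr(b^-2 a b a^2) = tr(a b a^2 b^-1) tr(b) - tr(a b a^2) = x^2*y^2*z - x*y^3 - x*y*z^2 - x^2*z + 2*x*y + z
tr(b^-3 a b a^2) = tr(b^-2 a b a^2) tr(b) - tr(b^-2 a b a^2 b) = x^2*y^3*z - x*y^4 - x*y^2*z^2 - 2*x^2*y*z + 3*x*y^2 + x*z^2 + y*z - x
assemble the triple (tr(r) - 2; tr(r a) - x; tr(r b) - y)

x*y^3*z - y^4 - y^2*z^2 - 2*x*y*z + 4*y^2 + z^2 - 4; x^2*y^3*z - x*y^4 - x*y^2*z^2 - 2*x^2*y*z + 3*x*y^2 + x*z^2 + y*z - 2*x; x*y^2*z - y^3 - y*z^2 - x*z + 2*y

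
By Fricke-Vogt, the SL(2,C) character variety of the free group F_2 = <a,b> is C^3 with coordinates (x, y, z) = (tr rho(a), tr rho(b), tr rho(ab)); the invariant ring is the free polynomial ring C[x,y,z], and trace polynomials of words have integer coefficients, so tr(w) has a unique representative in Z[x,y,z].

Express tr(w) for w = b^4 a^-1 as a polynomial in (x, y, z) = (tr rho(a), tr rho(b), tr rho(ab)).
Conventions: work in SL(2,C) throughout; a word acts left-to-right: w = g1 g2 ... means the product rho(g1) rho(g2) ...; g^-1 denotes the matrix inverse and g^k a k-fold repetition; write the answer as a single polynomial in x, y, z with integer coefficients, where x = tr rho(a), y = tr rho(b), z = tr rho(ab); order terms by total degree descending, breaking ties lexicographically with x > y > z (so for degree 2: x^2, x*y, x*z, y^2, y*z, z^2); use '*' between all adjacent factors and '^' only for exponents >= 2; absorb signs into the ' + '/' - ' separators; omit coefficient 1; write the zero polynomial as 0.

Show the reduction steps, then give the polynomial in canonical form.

x*y^4 - y^3*z - 3*x*y^2 + 2*y*z + x

trace(b^2) = trace(b) * trace(b) - trace(1)  (reduce the b square) = y^2 - 2
apply: trace(b^3) = trace(b) * trace(b^2) - trace(b)  (reduce the b square) = y^3 - 3*y
use: trace(b^4) = trace(b) * trace(b^3) - trace(b^2)  (reduce the b square) = y^4 - 4*y^2 + 2
trace(b a b) = trace(b) * trace(a b) - trace(a)  (reduce the b square) = y*z - x
trace(b a b^2) = trace(b) * trace(b a b) - trace(b a)  (reduce the b square) = y^2*z - x*y - z
trace(b^4 a) = trace(b) * trace(b a b^2) - trace(b a b)  (reduce the b square) = y^3*z - x*y^2 - 2*y*z + x
trace(b^4 a^-1) = trace(b^4) * trace(a) - trace(b^4 a)  (eliminate a^-1) = x*y^4 - y^3*z - 3*x*y^2 + 2*y*z + x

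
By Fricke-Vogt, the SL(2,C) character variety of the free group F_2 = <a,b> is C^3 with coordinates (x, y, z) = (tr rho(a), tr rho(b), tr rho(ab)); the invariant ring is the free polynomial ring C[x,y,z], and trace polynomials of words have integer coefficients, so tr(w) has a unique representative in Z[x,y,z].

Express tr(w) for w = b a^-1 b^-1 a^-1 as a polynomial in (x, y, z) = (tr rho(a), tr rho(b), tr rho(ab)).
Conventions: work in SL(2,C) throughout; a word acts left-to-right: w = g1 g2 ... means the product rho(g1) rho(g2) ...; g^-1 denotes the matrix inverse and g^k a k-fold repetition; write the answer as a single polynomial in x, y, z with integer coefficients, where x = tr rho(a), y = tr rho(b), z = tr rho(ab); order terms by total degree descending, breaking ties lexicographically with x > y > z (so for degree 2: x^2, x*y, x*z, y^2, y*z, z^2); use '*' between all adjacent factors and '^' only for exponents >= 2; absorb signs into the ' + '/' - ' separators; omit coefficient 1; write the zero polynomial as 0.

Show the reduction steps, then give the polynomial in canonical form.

x*y*z - y^2 - z^2 + 2

tr(a^-1 b) = tr(b) tr(a) - tr(b a)   [inverse elimination on a] = x*y - z
tr(a^-1 b a^-1) = tr(a^-1 b) tr(a) - tr(a^-1 b a)   [inverse elimination on a] = x^2*y - x*z - y
tr(b^2) = tr(b) tr(b) - tr(1)   [square of b] = y^2 - 2
tr(b^2 a) = tr(b) tr(a b) - tr(a)   [square of b] = y*z - x
tr(b a^-1 b) = tr(b^2) tr(a) - tr(b^2 a)   [inverse elimination on a] = x*y^2 - y*z - x
so tr(b a b a) = tr(b a) tr(b a) - tr(1)   [split at a repeated b] = z^2 - 2
reduce: tr(b a^-1 b a) = tr(b a b) tr(a) - tr(b a b a)   [inverse elimination on a] = x*y*z - x^2 - z^2 + 2
tr(a^-1 b a^-1 b) = tr(b a^-1 b) tr(a) - tr(b a^-1 b a)   [inverse elimination on a] = x^2*y^2 - 2*x*y*z + z^2 - 2
tr(b a^-1 b^-1 a^-1) = tr(a^-1 b a^-1) tr(b) - tr(a^-1 b a^-1 b)   [inverse elimination on b] = x*y*z - y^2 - z^2 + 2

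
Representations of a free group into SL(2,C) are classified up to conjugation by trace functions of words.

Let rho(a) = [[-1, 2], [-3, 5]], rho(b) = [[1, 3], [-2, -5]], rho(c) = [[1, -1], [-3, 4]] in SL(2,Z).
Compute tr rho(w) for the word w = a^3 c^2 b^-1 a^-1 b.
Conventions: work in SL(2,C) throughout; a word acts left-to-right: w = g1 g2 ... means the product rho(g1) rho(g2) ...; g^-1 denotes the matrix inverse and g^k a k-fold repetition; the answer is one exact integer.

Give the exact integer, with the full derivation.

rho(a) = [[-1, 2], [-3, 5]]
... * rho(a) = [[-1, 2], [-3, 5]]  ->  [[-5, 8], [-12, 19]]
... * rho(a) = [[-1, 2], [-3, 5]]  ->  [[-19, 30], [-45, 71]]
... * rho(c) = [[1, -1], [-3, 4]]  ->  [[-109, 139], [-258, 329]]
... * rho(c) = [[1, -1], [-3, 4]]  ->  [[-526, 665], [-1245, 1574]]
... * rho(b^-1) = [[-5, -3], [2, 1]]  ->  [[3960, 2243], [9373, 5309]]
... * rho(a^-1) = [[5, -2], [3, -1]]  ->  [[26529, -10163], [62792, -24055]]
... * rho(b) = [[1, 3], [-2, -5]]  ->  [[46855, 130402], [110902, 308651]]
tr = 46855 + 308651 = 355506

355506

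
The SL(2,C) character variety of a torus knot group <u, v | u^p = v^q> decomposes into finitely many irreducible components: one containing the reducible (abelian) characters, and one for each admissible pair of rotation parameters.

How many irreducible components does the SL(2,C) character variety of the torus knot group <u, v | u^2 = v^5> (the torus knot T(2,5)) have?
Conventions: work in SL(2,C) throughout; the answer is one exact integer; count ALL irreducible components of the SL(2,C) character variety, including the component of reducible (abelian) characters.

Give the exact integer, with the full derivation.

Gamma = < u, v | u^2 = v^5 > (torus knot T(2,5)); the central element u^2 = v^5 acts as +I or -I in any irreducible SL(2,C) representation.
So on each irreducible component the traces are pinned: tr(u) = 2*cos(pi*alpha/2) with 1 <= alpha <= 1, tr(v) = 2*cos(pi*beta/5) with 1 <= beta <= 4.
Consistency of u^2 = (-1)^alpha I with v^5 = (-1)^beta I forces alpha = beta (mod 2).
count pairs: odd alpha (1 choices) x odd beta (2), plus even alpha (0) x even beta (2): 1*2 + 0*2 = 2.
components with irreducible characters: 2; plus the single component of reducible (abelian) characters: total 3.

3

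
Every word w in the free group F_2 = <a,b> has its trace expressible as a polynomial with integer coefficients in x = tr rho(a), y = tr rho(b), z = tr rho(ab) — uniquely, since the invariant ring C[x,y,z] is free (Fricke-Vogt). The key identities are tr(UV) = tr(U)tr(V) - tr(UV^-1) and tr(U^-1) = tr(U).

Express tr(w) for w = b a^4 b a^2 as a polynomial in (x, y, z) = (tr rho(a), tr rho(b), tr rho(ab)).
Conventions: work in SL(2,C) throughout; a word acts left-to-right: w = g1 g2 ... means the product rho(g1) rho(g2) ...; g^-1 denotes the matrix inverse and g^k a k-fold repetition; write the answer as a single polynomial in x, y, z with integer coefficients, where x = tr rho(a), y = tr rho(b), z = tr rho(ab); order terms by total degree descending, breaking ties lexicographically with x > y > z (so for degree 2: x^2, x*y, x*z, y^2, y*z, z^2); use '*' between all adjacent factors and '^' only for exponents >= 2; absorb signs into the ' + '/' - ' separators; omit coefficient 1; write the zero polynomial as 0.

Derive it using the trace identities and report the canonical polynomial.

apply: trace(b a b a) = trace(a b)*trace(a b) - trace(1) = z^2 - 2
trace(b a b) = trace(b)*trace(a b) - trace(a) = y*z - x
apply: trace(b a^2 b a) = trace(a)*trace(b a b a) - trace(b a b) = x*z^2 - y*z - x
use: trace(b^2) = trace(b)*trace(b) - trace(1) = y^2 - 2
use: trace(b a^2 b) = trace(a)*trace(b^2 a) - trace(b^2) = x*y*z - x^2 - y^2 + 2
apply: trace(b a^2 b a^2) = trace(a)*trace(b a^2 b a) - trace(b a^2 b) = x^2*z^2 - 2*x*y*z + y^2 - 2
apply: trace(a b a^2 b a^2) = trace(a)*trace(b a^2 b a^2) - trace(b a^2 b a) = x^3*z^2 - 2*x^2*y*z + x*y^2 - x*z^2 + y*z - x
use: trace(b a^4 b a^2) = trace(a)*trace(a b a^2 b a^2) - trace(a b a^2 b a) = x^4*z^2 - 2*x^3*y*z + x^2*y^2 - 2*x^2*z^2 + 3*x*y*z - x^2 - y^2 + 2

x^4*z^2 - 2*x^3*y*z + x^2*y^2 - 2*x^2*z^2 + 3*x*y*z - x^2 - y^2 + 2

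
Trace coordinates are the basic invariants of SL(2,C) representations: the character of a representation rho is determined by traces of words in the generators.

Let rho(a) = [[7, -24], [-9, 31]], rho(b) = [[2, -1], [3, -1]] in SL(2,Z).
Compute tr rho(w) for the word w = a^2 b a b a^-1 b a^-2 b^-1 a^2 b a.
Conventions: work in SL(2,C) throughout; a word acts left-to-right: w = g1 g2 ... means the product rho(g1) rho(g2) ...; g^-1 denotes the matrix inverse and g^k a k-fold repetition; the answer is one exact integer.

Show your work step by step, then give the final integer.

rho(a) = [[7, -24], [-9, 31]]
... * rho(a) = [[7, -24], [-9, 31]]  ->  [[265, -912], [-342, 1177]]
... * rho(b) = [[2, -1], [3, -1]]  ->  [[-2206, 647], [2847, -835]]
... * rho(a) = [[7, -24], [-9, 31]]  ->  [[-21265, 73001], [27444, -94213]]
... * rho(b) = [[2, -1], [3, -1]]  ->  [[176473, -51736], [-227751, 66769]]
... * rho(a^-1) = [[31, 24], [9, 7]]  ->  [[5005039, 3873200], [-6459360, -4998641]]
... * rho(b) = [[2, -1], [3, -1]]  ->  [[21629678, -8878239], [-27914643, 11458001]]
... * rho(a^-1) = [[31, 24], [9, 7]]  ->  [[590615867, 456964599], [-762231924, -589745425]]
... * rho(a^-1) = [[31, 24], [9, 7]]  ->  [[22421773268, 17373533001], [-28936898469, -22421784151]]
... * rho(b^-1) = [[-1, 1], [-3, 2]]  ->  [[-74542372271, 57168839270], [96202250922, -73780466771]]
... * rho(a) = [[7, -24], [-9, 31]]  ->  [[-1036316159327, 3561250951874], [1337439957393, -4596048492029]]
... * rho(a) = [[7, -24], [-9, 31]]  ->  [[-39305471682155, 135270367331942], [50726516130012, -174576062230331]]
... * rho(b) = [[2, -1], [3, -1]]  ->  [[327200158631516, -95964895649787], [-422275154430969, 123849546100319]]
... * rho(a) = [[7, -24], [-9, 31]]  ->  [[3154085171268695, -10827715572299781], [-4070571995919654, 13973939635453145]]
tr = 3154085171268695 + 13973939635453145 = 17128024806721840

17128024806721840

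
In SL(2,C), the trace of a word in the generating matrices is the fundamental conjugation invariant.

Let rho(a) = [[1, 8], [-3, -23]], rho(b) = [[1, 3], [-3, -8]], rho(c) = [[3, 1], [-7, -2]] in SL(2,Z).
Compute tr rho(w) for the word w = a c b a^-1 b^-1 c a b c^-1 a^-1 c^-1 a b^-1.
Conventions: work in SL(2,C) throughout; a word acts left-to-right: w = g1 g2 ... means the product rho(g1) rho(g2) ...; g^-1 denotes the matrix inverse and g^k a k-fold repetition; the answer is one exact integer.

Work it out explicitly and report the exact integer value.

rho(a) = [[1, 8], [-3, -23]]
... * rho(c) = [[3, 1], [-7, -2]]  ->  [[-53, -15], [152, 43]]
... * rho(b) = [[1, 3], [-3, -8]]  ->  [[-8, -39], [23, 112]]
... * rho(a^-1) = [[-23, -8], [3, 1]]  ->  [[67, 25], [-193, -72]]
... * rho(b^-1) = [[-8, -3], [3, 1]]  ->  [[-461, -176], [1328, 507]]
... * rho(c) = [[3, 1], [-7, -2]]  ->  [[-151, -109], [435, 314]]
... * rho(a) = [[1, 8], [-3, -23]]  ->  [[176, 1299], [-507, -3742]]
... * rho(b) = [[1, 3], [-3, -8]]  ->  [[-3721, -9864], [10719, 28415]]
... * rho(c^-1) = [[-2, -1], [7, 3]]  ->  [[-61606, -25871], [177467, 74526]]
... * rho(a^-1) = [[-23, -8], [3, 1]]  ->  [[1339325, 466977], [-3858163, -1345210]]
... * rho(c^-1) = [[-2, -1], [7, 3]]  ->  [[590189, 61606], [-1700144, -177467]]
... * rho(a) = [[1, 8], [-3, -23]]  ->  [[405371, 3304574], [-1167743, -9519411]]
... * rho(b^-1) = [[-8, -3], [3, 1]]  ->  [[6670754, 2088461], [-19216289, -6016182]]
tr = 6670754 + -6016182 = 654572

654572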